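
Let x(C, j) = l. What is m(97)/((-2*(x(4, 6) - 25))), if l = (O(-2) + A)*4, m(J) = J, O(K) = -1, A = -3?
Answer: 97/82 ≈ 1.1829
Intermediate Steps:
l = -16 (l = (-1 - 3)*4 = -4*4 = -16)
x(C, j) = -16
m(97)/((-2*(x(4, 6) - 25))) = 97/((-2*(-16 - 25))) = 97/((-2*(-41))) = 97/82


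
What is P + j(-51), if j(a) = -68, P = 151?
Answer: 83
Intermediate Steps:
P + j(-51) = 151 - 68 = 83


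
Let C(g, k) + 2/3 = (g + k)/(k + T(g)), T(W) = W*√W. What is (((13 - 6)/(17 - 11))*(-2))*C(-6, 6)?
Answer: 14/9 ≈ 1.5556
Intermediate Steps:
T(W) = W^(3/2)
C(g, k) = -⅔ + (g + k)/(k + g^(3/2))
(((13 - 6)/(17 - 11))*(-2))*C(-6, 6) = (((13 - 6)/(17 - 11))*(-2))*((-6 - (-4)*I*√6 + (⅓)*6)/(6 + (-6)^(3/2))) = ((7/6)*(-2))*((-6 - (-4)*I*√6 + 2)/(6 - 6*I*√6)) = ((7*(⅙))*(-2))*((-6 + 4*I*√6 + 2)/(6 - 6*I*√6)) = ((7/6)*(-2))*((-4 + 4*I*√6)/(6 - 6*I*√6)) = -7*(-4 + 4*I*√6)/(3*(6 - 6*I*√6))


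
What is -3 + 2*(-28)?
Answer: -59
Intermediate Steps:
-3 + 2*(-28) = -3 - 56 = -59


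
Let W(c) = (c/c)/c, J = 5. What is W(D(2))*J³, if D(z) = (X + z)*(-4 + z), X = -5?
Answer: 125/6 ≈ 20.833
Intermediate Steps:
D(z) = (-5 + z)*(-4 + z)
W(c) = 1/c
W(D(2))*J³ = 5³/(20 + 2² - 9*2) = 125/(20 + 4 - 18) = 125/6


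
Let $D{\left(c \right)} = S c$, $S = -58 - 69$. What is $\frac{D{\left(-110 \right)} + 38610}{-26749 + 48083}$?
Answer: $\frac{26290}{10667} \approx 2.4646$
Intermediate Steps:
$S = -127$ ($S = -58 - 69 = -127$)
$D{\left(c \right)} = - 127 c$
$\frac{D{\left(-110 \right)} + 38610}{-26749 + 48083} = \frac{\left(-127\right) \left(-110\right) + 38610}{-26749 + 48083} = \frac{13970 + 38610}{21334} = 52580 \cdot \frac{1}{21334} = \frac{26290}{10667}$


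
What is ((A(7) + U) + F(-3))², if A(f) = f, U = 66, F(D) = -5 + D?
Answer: 4225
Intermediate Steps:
((A(7) + U) + F(-3))² = ((7 + 66) + (-5 - 3))² = (73 - 8)² = 65² = 4225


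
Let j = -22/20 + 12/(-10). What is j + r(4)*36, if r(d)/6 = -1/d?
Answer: -563/10 ≈ -56.300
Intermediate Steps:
r(d) = -6/d (r(d) = 6*(-1/d) = -6/d)
j = -23/10 (j = -22*1/20 + 12*(-⅒) = -11/10 - 6/5 = -23/10 ≈ -2.3000)
j + r(4)*36 = -23/10 - 6/4*36 = -23/10 - 6*¼*36 = -23/10 - 3/2*36 = -23/10 - 54 = -563/10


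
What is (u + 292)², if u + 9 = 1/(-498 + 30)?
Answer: 17541148249/219024 ≈ 80088.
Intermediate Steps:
u = -4213/468 (u = -9 + 1/(-498 + 30) = -9 + 1/(-468) = -9 - 1/468 = -4213/468 ≈ -9.0021)
(u + 292)² = (-4213/468 + 292)² = (132443/468)² = 17541148249/219024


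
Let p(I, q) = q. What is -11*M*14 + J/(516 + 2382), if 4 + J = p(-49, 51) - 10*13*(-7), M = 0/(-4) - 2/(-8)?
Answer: -18436/483 ≈ -38.170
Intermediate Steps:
M = ¼ (M = 0*(-¼) - 2*(-⅛) = 0 + ¼ = ¼ ≈ 0.25000)
J = 957 (J = -4 + (51 - 10*13*(-7)) = -4 + (51 - 130*(-7)) = -4 + (51 - 1*(-910)) = -4 + (51 + 910) = -4 + 961 = 957)
-11*M*14 + J/(516 + 2382) = -11*¼*14 + 957/(516 + 2382) = -11/4*14 + 957/2898 = -77/2 + 957*(1/2898) = -77/2 + 319/966 = -18436/483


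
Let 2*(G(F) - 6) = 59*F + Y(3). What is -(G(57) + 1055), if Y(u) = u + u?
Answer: -5491/2 ≈ -2745.5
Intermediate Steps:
Y(u) = 2*u
G(F) = 9 + 59*F/2 (G(F) = 6 + (59*F + 2*3)/2 = 6 + (59*F + 6)/2 = 6 + (6 + 59*F)/2 = 6 + (3 + 59*F/2) = 9 + 59*F/2)
-(G(57) + 1055) = -((9 + (59/2)*57) + 1055) = -((9 + 3363/2) + 1055) = -(3381/2 + 1055) = -1*5491/2 = -5491/2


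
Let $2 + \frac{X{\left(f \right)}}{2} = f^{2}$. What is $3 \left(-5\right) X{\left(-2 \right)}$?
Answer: $-60$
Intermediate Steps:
$X{\left(f \right)} = -4 + 2 f^{2}$
$3 \left(-5\right) X{\left(-2 \right)} = 3 \left(-5\right) \left(-4 + 2 \left(-2\right)^{2}\right) = - 15 \left(-4 + 2 \cdot 4\right) = - 15 \left(-4 + 8\right) = \left(-15\right) 4 = -60$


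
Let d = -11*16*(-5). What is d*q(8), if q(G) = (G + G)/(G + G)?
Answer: 880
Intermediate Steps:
d = 880 (d = -176*(-5) = 880)
q(G) = 1 (q(G) = (2*G)/((2*G)) = (2*G)*(1/(2*G)) = 1)
d*q(8) = 880*1 = 880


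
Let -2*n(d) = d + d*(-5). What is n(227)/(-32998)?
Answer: -227/16499 ≈ -0.013758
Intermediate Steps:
n(d) = 2*d (n(d) = -(d + d*(-5))/2 = -(d - 5*d)/2 = -(-2)*d = 2*d)
n(227)/(-32998) = (2*227)/(-32998) = 454*(-1/32998) = -227/16499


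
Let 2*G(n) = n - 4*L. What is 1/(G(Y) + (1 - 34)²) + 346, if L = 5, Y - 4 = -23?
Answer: 740096/2139 ≈ 346.00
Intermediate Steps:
Y = -19 (Y = 4 - 23 = -19)
G(n) = -10 + n/2 (G(n) = (n - 4*5)/2 = (n - 20)/2 = (-20 + n)/2 = -10 + n/2)
1/(G(Y) + (1 - 34)²) + 346 = 1/((-10 + (½)*(-19)) + (1 - 34)²) + 346 = 1/((-10 - 19/2) + (-33)²) + 346 = 1/(-39/2 + 1089) + 346 = 1/(2139/2) + 346 = 2/2139 + 346 = 740096/2139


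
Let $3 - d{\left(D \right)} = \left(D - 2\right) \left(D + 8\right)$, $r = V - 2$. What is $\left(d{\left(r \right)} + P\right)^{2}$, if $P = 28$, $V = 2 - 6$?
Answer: $2209$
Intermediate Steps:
$V = -4$ ($V = 2 - 6 = -4$)
$r = -6$ ($r = -4 - 2 = -6$)
$d{\left(D \right)} = 3 - \left(-2 + D\right) \left(8 + D\right)$ ($d{\left(D \right)} = 3 - \left(D - 2\right) \left(D + 8\right) = 3 - \left(-2 + D\right) \left(8 + D\right)$)
$\left(d{\left(r \right)} + P\right)^{2} = \left(\left(19 - \left(-6\right)^{2} - -36\right) + 28\right)^{2} = \left(\left(19 - 36 + 36\right) + 28\right)^{2} = \left(19 + 28\right)^{2} = 47^{2} = 2209$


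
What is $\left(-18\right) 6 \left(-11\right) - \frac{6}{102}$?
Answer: $\frac{20195}{17} \approx 1187.9$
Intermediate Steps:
$\left(-18\right) 6 \left(-11\right) - \frac{6}{102} = \left(-108\right) \left(-11\right) - \frac{1}{17} = 1188 - \frac{1}{17} = \frac{20195}{17}$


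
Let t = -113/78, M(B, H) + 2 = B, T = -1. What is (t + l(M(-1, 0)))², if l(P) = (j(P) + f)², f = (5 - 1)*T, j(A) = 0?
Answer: 1288225/6084 ≈ 211.74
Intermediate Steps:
M(B, H) = -2 + B
f = -4 (f = (5 - 1)*(-1) = 4*(-1) = -4)
t = -113/78 (t = -113*1/78 = -113/78 ≈ -1.4487)
l(P) = 16 (l(P) = (0 - 4)² = (-4)² = 16)
(t + l(M(-1, 0)))² = (-113/78 + 16)² = (1135/78)² = 1288225/6084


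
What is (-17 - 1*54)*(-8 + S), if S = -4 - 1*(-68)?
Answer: -3976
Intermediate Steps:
S = 64 (S = -4 + 68 = 64)
(-17 - 1*54)*(-8 + S) = (-17 - 1*54)*(-8 + 64) = (-17 - 54)*56 = -71*56 = -3976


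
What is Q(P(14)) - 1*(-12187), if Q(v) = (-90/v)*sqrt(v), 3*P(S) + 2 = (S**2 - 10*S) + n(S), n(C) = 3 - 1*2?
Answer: 12187 - 18*sqrt(165)/11 ≈ 12166.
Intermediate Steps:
n(C) = 1 (n(C) = 3 - 2 = 1)
P(S) = -1/3 - 10*S/3 + S**2/3 (P(S) = -2/3 + ((S**2 - 10*S) + 1)/3 = -2/3 + (1 + S**2 - 10*S)/3 = -2/3 + (1/3 - 10*S/3 + S**2/3) = -1/3 - 10*S/3 + S**2/3)
Q(v) = -90/sqrt(v)
Q(P(14)) - 1*(-12187) = -90/sqrt(-1/3 - 10/3*14 + (1/3)*14**2) - 1*(-12187) = -90/sqrt(-1/3 - 140/3 + (1/3)*196) + 12187 = -90/sqrt(-1/3 - 140/3 + 196/3) + 12187 = -18*sqrt(165)/11 + 12187 = 12187 - 18*sqrt(165)/11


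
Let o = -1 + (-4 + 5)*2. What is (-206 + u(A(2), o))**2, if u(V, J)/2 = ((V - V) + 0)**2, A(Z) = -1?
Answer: 42436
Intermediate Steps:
o = 1 (o = -1 + 1*2 = -1 + 2 = 1)
u(V, J) = 0 (u(V, J) = 2*((V - V) + 0)**2 = 2*(0 + 0)**2 = 2*0**2 = 2*0 = 0)
(-206 + u(A(2), o))**2 = (-206 + 0)**2 = (-206)**2 = 42436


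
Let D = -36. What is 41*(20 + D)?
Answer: -656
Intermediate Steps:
41*(20 + D) = 41*(20 - 36) = 41*(-16) = -656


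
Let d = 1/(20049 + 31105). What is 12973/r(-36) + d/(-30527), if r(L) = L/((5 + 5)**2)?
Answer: -506458836093359/14054203422 ≈ -36036.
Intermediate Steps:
r(L) = L/100 (r(L) = L/(10**2) = L/100)
d = 1/51154 ≈ 1.9549e-5
12973/r(-36) + d/(-30527) = 12973/(((1/100)*(-36))) + (1/51154)/(-30527) = 12973/(-9/25) + (1/51154)*(-1/30527) = 12973*(-25/9) - 1/1561578158 = -324325/9 - 1/1561578158 = -506458836093359/14054203422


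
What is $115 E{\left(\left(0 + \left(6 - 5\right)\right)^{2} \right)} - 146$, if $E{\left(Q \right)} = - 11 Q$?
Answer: $-1411$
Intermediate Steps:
$115 E{\left(\left(0 + \left(6 - 5\right)\right)^{2} \right)} - 146 = 115 \left(- 11 \left(0 + \left(6 - 5\right)\right)^{2}\right) - 146 = 115 \left(- 11 \left(0 + 1\right)^{2}\right) - 146 = 115 \left(- 11 \cdot 1^{2}\right) - 146 = 115 \left(\left(-11\right) 1\right) - 146 = 115 \left(-11\right) - 146 = -1265 - 146 = -1411$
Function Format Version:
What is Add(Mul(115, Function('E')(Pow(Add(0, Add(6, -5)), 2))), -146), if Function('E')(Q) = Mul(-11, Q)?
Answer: -1411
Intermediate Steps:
Add(Mul(115, Function('E')(Pow(Add(0, Add(6, -5)), 2))), -146) = Add(Mul(115, Mul(-11, Pow(Add(0, Add(6, -5)), 2))), -146) = Add(Mul(115, Mul(-11, Pow(Add(0, 1), 2))), -146) = Add(Mul(115, Mul(-11, Pow(1, 2))), -146) = Add(Mul(115, Mul(-11, 1)), -146) = Add(Mul(115, -11), -146) = Add(-1265, -146) = -1411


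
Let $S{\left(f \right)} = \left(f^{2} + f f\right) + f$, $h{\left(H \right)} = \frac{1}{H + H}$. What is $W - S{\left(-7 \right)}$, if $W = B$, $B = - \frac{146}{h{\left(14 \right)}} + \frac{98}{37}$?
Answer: $- \frac{154525}{37} \approx -4176.4$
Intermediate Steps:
$h{\left(H \right)} = \frac{1}{2 H}$
$S{\left(f \right)} = f + 2 f^{2}$ ($S{\left(f \right)} = \left(f^{2} + f^{2}\right) + f = 2 f^{2} + f = f + 2 f^{2}$)
$B = - \frac{151158}{37}$ ($B = - \frac{146}{\frac{1}{2} \cdot \frac{1}{14}} + \frac{98}{37} = - \frac{146}{\frac{1}{2} \cdot \frac{1}{14}} + 98 \cdot \frac{1}{37} = - 146 \frac{1}{\frac{1}{28}} + \frac{98}{37} = \left(-146\right) 28 + \frac{98}{37} = -4088 + \frac{98}{37} = - \frac{151158}{37} \approx -4085.4$)
$W = - \frac{151158}{37} \approx -4085.4$
$W - S{\left(-7 \right)} = - \frac{151158}{37} - - 7 \left(1 + 2 \left(-7\right)\right) = - \frac{151158}{37} - - 7 \left(1 - 14\right) = - \frac{151158}{37} - \left(-7\right) \left(-13\right) = - \frac{151158}{37} - 91 = - \frac{154525}{37}$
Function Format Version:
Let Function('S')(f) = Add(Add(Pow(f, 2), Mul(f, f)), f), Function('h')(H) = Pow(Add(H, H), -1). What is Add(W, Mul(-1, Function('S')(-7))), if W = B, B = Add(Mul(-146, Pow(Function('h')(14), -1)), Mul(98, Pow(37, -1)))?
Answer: Rational(-154525, 37) ≈ -4176.4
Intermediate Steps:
Function('h')(H) = Mul(Rational(1, 2), Pow(H, -1)) (Function('h')(H) = Pow(Mul(2, H), -1) = Mul(Rational(1, 2), Pow(H, -1)))
Function('S')(f) = Add(f, Mul(2, Pow(f, 2))) (Function('S')(f) = Add(Add(Pow(f, 2), Pow(f, 2)), f) = Add(Mul(2, Pow(f, 2)), f) = Add(f, Mul(2, Pow(f, 2))))
B = Rational(-151158, 37) (B = Add(Mul(-146, Pow(Mul(Rational(1, 2), Pow(14, -1)), -1)), Mul(98, Pow(37, -1))) = Add(Mul(-146, Pow(Mul(Rational(1, 2), Rational(1, 14)), -1)), Mul(98, Rational(1, 37))) = Add(Mul(-146, Pow(Rational(1, 28), -1)), Rational(98, 37)) = Add(Mul(-146, 28), Rational(98, 37)) = Add(-4088, Rational(98, 37)) = Rational(-151158, 37) ≈ -4085.4)
W = Rational(-151158, 37) ≈ -4085.4
Add(W, Mul(-1, Function('S')(-7))) = Add(Rational(-151158, 37), Mul(-1, Mul(-7, Add(1, Mul(2, -7))))) = Add(Rational(-151158, 37), Mul(-1, Mul(-7, Add(1, -14)))) = Add(Rational(-151158, 37), Mul(-1, Mul(-7, -13))) = Add(Rational(-151158, 37), Mul(-1, 91)) = Add(Rational(-151158, 37), -91) = Rational(-154525, 37)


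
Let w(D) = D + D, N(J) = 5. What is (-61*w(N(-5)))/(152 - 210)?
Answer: 305/29 ≈ 10.517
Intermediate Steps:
w(D) = 2*D
(-61*w(N(-5)))/(152 - 210) = (-122*5)/(152 - 210) = -61*10/(-58) = -610*(-1/58) = 305/29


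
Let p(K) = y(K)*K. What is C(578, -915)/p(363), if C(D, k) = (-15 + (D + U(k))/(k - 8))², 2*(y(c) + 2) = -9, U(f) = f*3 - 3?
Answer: -272611250/4020252951 ≈ -0.067809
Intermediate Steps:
U(f) = -3 + 3*f (U(f) = 3*f - 3 = -3 + 3*f)
y(c) = -13/2 (y(c) = -2 + (½)*(-9) = -2 - 9/2 = -13/2)
p(K) = -13*K/2
C(D, k) = (-15 + (-3 + D + 3*k)/(-8 + k))² (C(D, k) = (-15 + (D + (-3 + 3*k))/(k - 8))² = (-15 + (-3 + D + 3*k)/(-8 + k))²)
C(578, -915)/p(363) = ((117 + 578 - 12*(-915))²/(-8 - 915)²)/((-13/2*363)) = ((117 + 578 + 10980)²/(-923)²)/(-4719/2) = ((1/851929)*11675²)*(-2/4719) = ((1/851929)*136305625)*(-2/4719) = (136305625/851929)*(-2/4719) = -272611250/4020252951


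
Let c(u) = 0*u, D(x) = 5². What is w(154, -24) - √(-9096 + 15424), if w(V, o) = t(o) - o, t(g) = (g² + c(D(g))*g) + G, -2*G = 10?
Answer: 595 - 2*√1582 ≈ 515.45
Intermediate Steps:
D(x) = 25
c(u) = 0
G = -5 (G = -½*10 = -5)
t(g) = -5 + g² (t(g) = (g² + 0*g) - 5 = (g² + 0) - 5 = g² - 5 = -5 + g²)
w(V, o) = -5 + o² - o (w(V, o) = (-5 + o²) - o = -5 + o² - o)
w(154, -24) - √(-9096 + 15424) = (-5 + (-24)² - 1*(-24)) - √(-9096 + 15424) = (-5 + 576 + 24) - √6328 = 595 - 2*√1582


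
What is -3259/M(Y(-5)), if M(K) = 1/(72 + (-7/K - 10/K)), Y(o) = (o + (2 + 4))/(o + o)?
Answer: -788678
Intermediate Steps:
Y(o) = (6 + o)/(2*o) (Y(o) = (o + 6)/((2*o)) = (6 + o)*(1/(2*o)) = (6 + o)/(2*o))
M(K) = 1/(72 - 17/K)
-3259/M(Y(-5)) = -3259*(-10*(-17 + 72*((½)*(6 - 5)/(-5)))/(6 - 5)) = -3259/(((½)*(-⅕)*1)/(-17 + 72*((½)*(-⅕)*1))) = -3259/((-1/(10*(-17 + 72*(-⅒))))) = -3259/((-1/(10*(-17 - 36/5)))) = -3259/((-1/(10*(-121/5)))) = -3259/((-⅒*(-5/121))) = -3259/1/242 = -3259*242 = -788678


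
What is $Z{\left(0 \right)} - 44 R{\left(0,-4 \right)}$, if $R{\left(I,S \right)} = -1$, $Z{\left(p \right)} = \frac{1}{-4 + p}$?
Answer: $\frac{175}{4} \approx 43.75$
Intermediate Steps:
$Z{\left(0 \right)} - 44 R{\left(0,-4 \right)} = \frac{1}{-4 + 0} - -44 = \frac{1}{-4} + 44 = - \frac{1}{4} + 44 = \frac{175}{4}$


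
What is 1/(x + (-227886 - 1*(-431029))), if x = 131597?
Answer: 1/334740 ≈ 2.9874e-6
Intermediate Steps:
1/(x + (-227886 - 1*(-431029))) = 1/(131597 + (-227886 - 1*(-431029))) = 1/(131597 + (-227886 + 431029)) = 1/(131597 + 203143) = 1/334740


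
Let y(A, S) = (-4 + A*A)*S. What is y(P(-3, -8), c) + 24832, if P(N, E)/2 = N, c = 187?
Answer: 30816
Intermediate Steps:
P(N, E) = 2*N
y(A, S) = S*(-4 + A²) (y(A, S) = (-4 + A²)*S = S*(-4 + A²))
y(P(-3, -8), c) + 24832 = 187*(-4 + (2*(-3))²) + 24832 = 187*(-4 + (-6)²) + 24832 = 187*(-4 + 36) + 24832 = 187*32 + 24832 = 5984 + 24832 = 30816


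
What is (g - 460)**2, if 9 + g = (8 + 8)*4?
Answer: 164025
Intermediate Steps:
g = 55 (g = -9 + (8 + 8)*4 = -9 + 16*4 = -9 + 64 = 55)
(g - 460)**2 = (55 - 460)**2 = (-405)**2 = 164025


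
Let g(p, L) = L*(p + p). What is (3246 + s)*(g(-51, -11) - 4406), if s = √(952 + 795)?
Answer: -10659864 - 3284*√1747 ≈ -1.0797e+7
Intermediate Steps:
g(p, L) = 2*L*p (g(p, L) = L*(2*p) = 2*L*p)
s = √1747 ≈ 41.797
(3246 + s)*(g(-51, -11) - 4406) = (3246 + √1747)*(2*(-11)*(-51) - 4406) = (3246 + √1747)*(1122 - 4406) = (3246 + √1747)*(-3284) = -10659864 - 3284*√1747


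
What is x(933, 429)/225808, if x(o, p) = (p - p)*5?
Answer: 0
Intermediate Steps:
x(o, p) = 0 (x(o, p) = 0*5 = 0)
x(933, 429)/225808 = 0/225808 = 0*(1/225808) = 0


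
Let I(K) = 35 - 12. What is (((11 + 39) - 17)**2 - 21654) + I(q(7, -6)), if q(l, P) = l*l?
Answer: -20542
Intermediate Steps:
q(l, P) = l**2
I(K) = 23
(((11 + 39) - 17)**2 - 21654) + I(q(7, -6)) = (((11 + 39) - 17)**2 - 21654) + 23 = ((50 - 17)**2 - 21654) + 23 = (33**2 - 21654) + 23 = (1089 - 21654) + 23 = -20565 + 23 = -20542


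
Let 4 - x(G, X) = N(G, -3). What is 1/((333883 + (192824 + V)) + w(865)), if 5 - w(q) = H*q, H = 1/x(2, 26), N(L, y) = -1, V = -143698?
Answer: 1/382841 ≈ 2.6121e-6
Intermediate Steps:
x(G, X) = 5 (x(G, X) = 4 - 1*(-1) = 4 + 1 = 5)
H = ⅕ (H = 1/5 = ⅕ ≈ 0.20000)
w(q) = 5 - q/5
1/((333883 + (192824 + V)) + w(865)) = 1/((333883 + (192824 - 143698)) + (5 - ⅕*865)) = 1/((333883 + 49126) + (5 - 173)) = 1/(383009 - 168) = 1/382841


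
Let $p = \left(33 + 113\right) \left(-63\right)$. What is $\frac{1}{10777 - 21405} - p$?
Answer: $\frac{97756343}{10628} \approx 9198.0$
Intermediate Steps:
$p = -9198$ ($p = 146 \left(-63\right) = -9198$)
$\frac{1}{10777 - 21405} - p = \frac{1}{10777 - 21405} - -9198 = \frac{1}{-10628} + 9198 = - \frac{1}{10628} + 9198 = \frac{97756343}{10628}$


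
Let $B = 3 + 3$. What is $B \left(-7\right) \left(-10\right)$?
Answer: $420$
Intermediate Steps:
$B = 6$
$B \left(-7\right) \left(-10\right) = 6 \left(-7\right) \left(-10\right) = \left(-42\right) \left(-10\right) = 420$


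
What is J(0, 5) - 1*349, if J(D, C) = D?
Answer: -349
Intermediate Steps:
J(0, 5) - 1*349 = 0 - 1*349 = 0 - 349 = -349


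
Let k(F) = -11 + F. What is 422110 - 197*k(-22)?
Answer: 428611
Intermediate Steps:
422110 - 197*k(-22) = 422110 - 197*(-11 - 22) = 422110 - 197*(-33) = 422110 + 6501 = 428611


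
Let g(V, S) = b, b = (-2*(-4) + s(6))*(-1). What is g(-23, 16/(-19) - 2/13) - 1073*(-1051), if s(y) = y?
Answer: 1127709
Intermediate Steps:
b = -14 (b = (-2*(-4) + 6)*(-1) = (8 + 6)*(-1) = 14*(-1) = -14)
g(V, S) = -14
g(-23, 16/(-19) - 2/13) - 1073*(-1051) = -14 - 1073*(-1051) = -14 + 1127723 = 1127709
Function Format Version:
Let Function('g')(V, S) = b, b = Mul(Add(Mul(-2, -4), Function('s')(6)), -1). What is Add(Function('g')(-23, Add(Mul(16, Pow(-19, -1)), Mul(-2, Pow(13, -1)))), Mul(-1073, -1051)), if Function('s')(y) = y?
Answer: 1127709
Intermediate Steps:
b = -14 (b = Mul(Add(Mul(-2, -4), 6), -1) = Mul(Add(8, 6), -1) = Mul(14, -1) = -14)
Function('g')(V, S) = -14
Add(Function('g')(-23, Add(Mul(16, Pow(-19, -1)), Mul(-2, Pow(13, -1)))), Mul(-1073, -1051)) = Add(-14, Mul(-1073, -1051)) = Add(-14, 1127723) = 1127709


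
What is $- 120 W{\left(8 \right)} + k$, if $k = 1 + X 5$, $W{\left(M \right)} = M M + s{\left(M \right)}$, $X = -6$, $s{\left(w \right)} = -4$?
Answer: $-7229$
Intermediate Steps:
$W{\left(M \right)} = -4 + M^{2}$ ($W{\left(M \right)} = M M - 4 = M^{2} - 4 = -4 + M^{2}$)
$k = -29$ ($k = 1 - 30 = -29$)
$- 120 W{\left(8 \right)} + k = - 120 \left(-4 + 8^{2}\right) - 29 = - 120 \left(-4 + 64\right) - 29 = \left(-120\right) 60 - 29 = -7200 - 29 = -7229$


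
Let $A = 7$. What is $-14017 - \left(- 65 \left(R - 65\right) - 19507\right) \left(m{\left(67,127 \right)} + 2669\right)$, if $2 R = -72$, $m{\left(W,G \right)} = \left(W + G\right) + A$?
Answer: $37129523$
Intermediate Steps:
$m{\left(W,G \right)} = 7 + G + W$ ($m{\left(W,G \right)} = \left(W + G\right) + 7 = \left(G + W\right) + 7 = 7 + G + W$)
$R = -36$ ($R = \frac{1}{2} \left(-72\right) = -36$)
$-14017 - \left(- 65 \left(R - 65\right) - 19507\right) \left(m{\left(67,127 \right)} + 2669\right) = -14017 - \left(- 65 \left(-36 - 65\right) - 19507\right) \left(\left(7 + 127 + 67\right) + 2669\right) = -14017 - \left(\left(-65\right) \left(-101\right) - 19507\right) \left(201 + 2669\right) = -14017 - \left(6565 - 19507\right) 2870 = -14017 - \left(-12942\right) 2870 = -14017 - -37143540 = -14017 + 37143540 = 37129523$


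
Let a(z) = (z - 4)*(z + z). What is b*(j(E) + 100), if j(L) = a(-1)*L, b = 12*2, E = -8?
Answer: 480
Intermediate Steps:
a(z) = 2*z*(-4 + z) (a(z) = (-4 + z)*(2*z) = 2*z*(-4 + z))
b = 24
j(L) = 10*L (j(L) = (2*(-1)*(-4 - 1))*L = (2*(-1)*(-5))*L = 10*L)
b*(j(E) + 100) = 24*(10*(-8) + 100) = 24*(-80 + 100) = 24*20 = 480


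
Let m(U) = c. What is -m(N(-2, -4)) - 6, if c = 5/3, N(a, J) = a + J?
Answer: -23/3 ≈ -7.6667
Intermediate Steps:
N(a, J) = J + a
c = 5/3 (c = 5*(⅓) = 5/3 ≈ 1.6667)
m(U) = 5/3
-m(N(-2, -4)) - 6 = -1*5/3 - 6 = -5/3 - 6 = -23/3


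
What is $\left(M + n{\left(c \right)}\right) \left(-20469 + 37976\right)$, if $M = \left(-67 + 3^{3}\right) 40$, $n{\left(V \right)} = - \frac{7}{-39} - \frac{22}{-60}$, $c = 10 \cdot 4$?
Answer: $- \frac{3640213003}{130} \approx -2.8002 \cdot 10^{7}$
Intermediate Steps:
$c = 40$
$n{\left(V \right)} = \frac{71}{130}$ ($n{\left(V \right)} = \left(-7\right) \left(- \frac{1}{39}\right) - - \frac{11}{30} = \frac{7}{39} + \frac{11}{30} = \frac{71}{130}$)
$M = -1600$ ($M = \left(-67 + 27\right) 40 = \left(-40\right) 40 = -1600$)
$\left(M + n{\left(c \right)}\right) \left(-20469 + 37976\right) = \left(-1600 + \frac{71}{130}\right) \left(-20469 + 37976\right) = \left(- \frac{207929}{130}\right) 17507 = - \frac{3640213003}{130}$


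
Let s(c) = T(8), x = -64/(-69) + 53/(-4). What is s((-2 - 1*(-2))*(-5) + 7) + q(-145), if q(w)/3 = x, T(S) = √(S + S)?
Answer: -3033/92 ≈ -32.967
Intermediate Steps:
x = -3401/276 (x = -64*(-1/69) + 53*(-¼) = 64/69 - 53/4 = -3401/276 ≈ -12.322)
T(S) = √2*√S (T(S) = √(2*S) = √2*√S)
q(w) = -3401/92 (q(w) = 3*(-3401/276) = -3401/92)
s(c) = 4 (s(c) = √2*√8 = √2*(2*√2) = 4)
s((-2 - 1*(-2))*(-5) + 7) + q(-145) = 4 - 3401/92 = -3033/92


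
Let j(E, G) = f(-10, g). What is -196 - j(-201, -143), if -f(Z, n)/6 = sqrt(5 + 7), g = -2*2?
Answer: -196 + 12*sqrt(3) ≈ -175.22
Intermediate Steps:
g = -4
f(Z, n) = -12*sqrt(3) (f(Z, n) = -6*sqrt(5 + 7) = -12*sqrt(3))
j(E, G) = -12*sqrt(3)
-196 - j(-201, -143) = -196 - (-12)*sqrt(3) = -196 + 12*sqrt(3)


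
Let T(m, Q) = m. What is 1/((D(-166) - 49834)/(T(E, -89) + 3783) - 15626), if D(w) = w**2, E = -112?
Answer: -3671/57385324 ≈ -6.3971e-5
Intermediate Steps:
1/((D(-166) - 49834)/(T(E, -89) + 3783) - 15626) = 1/(((-166)**2 - 49834)/(-112 + 3783) - 15626) = 1/((27556 - 49834)/3671 - 15626) = 1/(-22278*1/3671 - 15626) = 1/(-22278/3671 - 15626) = 1/(-57385324/3671) = -3671/57385324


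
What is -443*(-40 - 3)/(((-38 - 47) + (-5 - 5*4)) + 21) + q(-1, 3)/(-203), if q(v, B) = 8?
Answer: -3867659/18067 ≈ -214.07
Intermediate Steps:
-443*(-40 - 3)/(((-38 - 47) + (-5 - 5*4)) + 21) + q(-1, 3)/(-203) = -443*(-40 - 3)/(((-38 - 47) + (-5 - 5*4)) + 21) + 8/(-203) = -443*(-43/((-85 + (-5 - 20)) + 21)) + 8*(-1/203) = -443*(-43/((-85 - 25) + 21)) - 8/203 = -443*(-43/(-110 + 21)) - 8/203 = -443/((-89*(-1/43))) - 8/203 = -443/89/43 - 8/203 = -443*43/89 - 8/203 = -19049/89 - 8/203 = -3867659/18067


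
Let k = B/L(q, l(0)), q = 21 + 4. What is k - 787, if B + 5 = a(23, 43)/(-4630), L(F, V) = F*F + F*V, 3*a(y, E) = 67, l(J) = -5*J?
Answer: -6832213267/8681250 ≈ -787.01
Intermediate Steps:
q = 25
a(y, E) = 67/3 (a(y, E) = (⅓)*67 = 67/3)
L(F, V) = F² + F*V
B = -69517/13890 (B = -5 + (67/3)/(-4630) = -5 + (67/3)*(-1/4630) = -5 - 67/13890 = -69517/13890 ≈ -5.0048)
k = -69517/8681250 (k = -69517*1/(25*(25 - 5*0))/13890 = -69517*1/(25*(25 + 0))/13890 = -69517/(13890*(25*25)) = -69517/13890/625 = -69517/13890*1/625 = -69517/8681250 ≈ -0.0080077)
k - 787 = -69517/8681250 - 787 = -6832213267/8681250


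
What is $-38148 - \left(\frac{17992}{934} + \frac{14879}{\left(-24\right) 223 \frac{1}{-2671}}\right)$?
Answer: $- \frac{113954072227}{2499384} \approx -45593.0$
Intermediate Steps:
$-38148 - \left(\frac{17992}{934} + \frac{14879}{\left(-24\right) 223 \frac{1}{-2671}}\right) = -38148 - \left(17992 \cdot \frac{1}{934} + \frac{14879}{\left(-5352\right) \left(- \frac{1}{2671}\right)}\right) = -38148 - \left(\frac{8996}{467} + \frac{14879}{\frac{5352}{2671}}\right) = -38148 - \left(\frac{8996}{467} + 14879 \cdot \frac{2671}{5352}\right) = -38148 - \left(\frac{8996}{467} + \frac{39741809}{5352}\right) = -38148 - \frac{18607571395}{2499384} = - \frac{113954072227}{2499384}$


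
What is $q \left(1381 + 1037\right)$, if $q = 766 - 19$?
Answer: $1806246$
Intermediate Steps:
$q = 747$
$q \left(1381 + 1037\right) = 747 \left(1381 + 1037\right) = 747 \cdot 2418 = 1806246$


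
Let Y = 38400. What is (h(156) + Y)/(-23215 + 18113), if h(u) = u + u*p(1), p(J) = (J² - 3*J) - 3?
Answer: -18888/2551 ≈ -7.4042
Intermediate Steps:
p(J) = -3 + J² - 3*J
h(u) = -4*u (h(u) = u + u*(-3 + 1² - 3*1) = u + u*(-3 + 1 - 3) = u + u*(-5) = u - 5*u = -4*u)
(h(156) + Y)/(-23215 + 18113) = (-4*156 + 38400)/(-23215 + 18113) = (-624 + 38400)/(-5102) = 37776*(-1/5102) = -18888/2551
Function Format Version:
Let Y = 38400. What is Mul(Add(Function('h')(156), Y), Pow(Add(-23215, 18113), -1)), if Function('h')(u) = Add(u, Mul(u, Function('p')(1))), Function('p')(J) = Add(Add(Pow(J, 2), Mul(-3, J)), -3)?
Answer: Rational(-18888, 2551) ≈ -7.4042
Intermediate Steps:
Function('p')(J) = Add(-3, Pow(J, 2), Mul(-3, J))
Function('h')(u) = Mul(-4, u) (Function('h')(u) = Add(u, Mul(u, Add(-3, Pow(1, 2), Mul(-3, 1)))) = Add(u, Mul(u, Add(-3, 1, -3))) = Add(u, Mul(u, -5)) = Add(u, Mul(-5, u)) = Mul(-4, u))
Mul(Add(Function('h')(156), Y), Pow(Add(-23215, 18113), -1)) = Mul(Add(Mul(-4, 156), 38400), Pow(Add(-23215, 18113), -1)) = Mul(Add(-624, 38400), Pow(-5102, -1)) = Mul(37776, Rational(-1, 5102)) = Rational(-18888, 2551)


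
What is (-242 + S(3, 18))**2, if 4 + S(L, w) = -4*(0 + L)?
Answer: 66564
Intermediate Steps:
S(L, w) = -4 - 4*L (S(L, w) = -4 - 4*(0 + L) = -4 - 4*L)
(-242 + S(3, 18))**2 = (-242 + (-4 - 4*3))**2 = (-242 + (-4 - 12))**2 = (-242 - 16)**2 = (-258)**2 = 66564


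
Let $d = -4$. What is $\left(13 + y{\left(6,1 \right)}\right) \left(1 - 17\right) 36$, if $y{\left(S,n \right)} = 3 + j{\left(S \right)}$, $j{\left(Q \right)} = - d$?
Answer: $-11520$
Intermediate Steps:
$j{\left(Q \right)} = 4$ ($j{\left(Q \right)} = \left(-1\right) \left(-4\right) = 4$)
$y{\left(S,n \right)} = 7$ ($y{\left(S,n \right)} = 3 + 4 = 7$)
$\left(13 + y{\left(6,1 \right)}\right) \left(1 - 17\right) 36 = \left(13 + 7\right) \left(1 - 17\right) 36 = 20 \left(-16\right) 36 = \left(-320\right) 36 = -11520$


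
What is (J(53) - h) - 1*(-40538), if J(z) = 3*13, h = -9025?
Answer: 49602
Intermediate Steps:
J(z) = 39
(J(53) - h) - 1*(-40538) = (39 - 1*(-9025)) - 1*(-40538) = (39 + 9025) + 40538 = 9064 + 40538 = 49602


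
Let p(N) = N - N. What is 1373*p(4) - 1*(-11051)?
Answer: 11051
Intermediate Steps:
p(N) = 0
1373*p(4) - 1*(-11051) = 1373*0 - 1*(-11051) = 0 + 11051 = 11051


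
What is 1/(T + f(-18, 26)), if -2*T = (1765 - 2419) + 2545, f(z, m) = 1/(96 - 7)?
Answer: -178/168297 ≈ -0.0010577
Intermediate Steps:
f(z, m) = 1/89
T = -1891/2 (T = -((1765 - 2419) + 2545)/2 = -(-654 + 2545)/2 = -½*1891 = -1891/2 ≈ -945.50)
1/(T + f(-18, 26)) = 1/(-1891/2 + 1/89) = 1/(-168297/178) = -178/168297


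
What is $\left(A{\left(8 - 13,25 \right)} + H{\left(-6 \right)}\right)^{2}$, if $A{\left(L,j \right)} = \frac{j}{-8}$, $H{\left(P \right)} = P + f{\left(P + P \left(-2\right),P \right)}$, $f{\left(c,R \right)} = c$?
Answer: $\frac{625}{64} \approx 9.7656$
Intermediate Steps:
$H{\left(P \right)} = 0$ ($H{\left(P \right)} = P + \left(P + P \left(-2\right)\right) = P + \left(P - 2 P\right) = P - P = 0$)
$A{\left(L,j \right)} = - \frac{j}{8}$ ($A{\left(L,j \right)} = j \left(- \frac{1}{8}\right) = - \frac{j}{8}$)
$\left(A{\left(8 - 13,25 \right)} + H{\left(-6 \right)}\right)^{2} = \left(\left(- \frac{1}{8}\right) 25 + 0\right)^{2} = \left(- \frac{25}{8} + 0\right)^{2} = \left(- \frac{25}{8}\right)^{2} = \frac{625}{64}$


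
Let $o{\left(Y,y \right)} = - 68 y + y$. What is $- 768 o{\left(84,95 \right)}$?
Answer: $4888320$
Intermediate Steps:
$o{\left(Y,y \right)} = - 67 y$
$- 768 o{\left(84,95 \right)} = - 768 \left(\left(-67\right) 95\right) = \left(-768\right) \left(-6365\right) = 4888320$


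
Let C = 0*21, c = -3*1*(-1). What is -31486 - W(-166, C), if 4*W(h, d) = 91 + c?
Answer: -63019/2 ≈ -31510.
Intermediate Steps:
c = 3 (c = -3*(-1) = 3)
C = 0
W(h, d) = 47/2 (W(h, d) = (91 + 3)/4 = (¼)*94 = 47/2)
-31486 - W(-166, C) = -31486 - 1*47/2 = -31486 - 47/2 = -63019/2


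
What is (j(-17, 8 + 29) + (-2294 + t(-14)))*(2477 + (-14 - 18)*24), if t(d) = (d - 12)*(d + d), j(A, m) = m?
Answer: -2613061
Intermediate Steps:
t(d) = 2*d*(-12 + d) (t(d) = (-12 + d)*(2*d) = 2*d*(-12 + d))
(j(-17, 8 + 29) + (-2294 + t(-14)))*(2477 + (-14 - 18)*24) = ((8 + 29) + (-2294 + 2*(-14)*(-12 - 14)))*(2477 + (-14 - 18)*24) = (37 + (-2294 + 2*(-14)*(-26)))*(2477 - 32*24) = (37 + (-2294 + 728))*(2477 - 768) = (37 - 1566)*1709 = -1529*1709 = -2613061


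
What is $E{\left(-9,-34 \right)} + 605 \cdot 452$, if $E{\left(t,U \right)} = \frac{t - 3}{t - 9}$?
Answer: $\frac{820382}{3} \approx 2.7346 \cdot 10^{5}$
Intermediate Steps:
$E{\left(t,U \right)} = \frac{-3 + t}{-9 + t}$
$E{\left(-9,-34 \right)} + 605 \cdot 452 = \frac{-3 - 9}{-9 - 9} + 605 \cdot 452 = \frac{1}{-18} \left(-12\right) + 273460 = \left(- \frac{1}{18}\right) \left(-12\right) + 273460 = \frac{2}{3} + 273460 = \frac{820382}{3}$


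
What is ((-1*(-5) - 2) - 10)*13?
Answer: -91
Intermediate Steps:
((-1*(-5) - 2) - 10)*13 = ((5 - 2) - 10)*13 = (3 - 10)*13 = -7*13 = -91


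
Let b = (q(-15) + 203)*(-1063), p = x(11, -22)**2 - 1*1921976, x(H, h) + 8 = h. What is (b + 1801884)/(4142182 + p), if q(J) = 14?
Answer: 1571213/2221106 ≈ 0.70740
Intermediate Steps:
x(H, h) = -8 + h
p = -1921076 (p = (-8 - 22)**2 - 1*1921976 = (-30)**2 - 1921976 = 900 - 1921976 = -1921076)
b = -230671 (b = (14 + 203)*(-1063) = 217*(-1063) = -230671)
(b + 1801884)/(4142182 + p) = (-230671 + 1801884)/(4142182 - 1921076) = 1571213/2221106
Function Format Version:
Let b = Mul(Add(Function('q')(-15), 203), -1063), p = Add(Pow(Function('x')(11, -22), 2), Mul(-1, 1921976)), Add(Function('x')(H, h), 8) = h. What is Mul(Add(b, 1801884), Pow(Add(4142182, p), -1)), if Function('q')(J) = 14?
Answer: Rational(1571213, 2221106) ≈ 0.70740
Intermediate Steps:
Function('x')(H, h) = Add(-8, h)
p = -1921076 (p = Add(Pow(Add(-8, -22), 2), Mul(-1, 1921976)) = Add(Pow(-30, 2), -1921976) = Add(900, -1921976) = -1921076)
b = -230671 (b = Mul(Add(14, 203), -1063) = Mul(217, -1063) = -230671)
Mul(Add(b, 1801884), Pow(Add(4142182, p), -1)) = Mul(Add(-230671, 1801884), Pow(Add(4142182, -1921076), -1)) = Mul(1571213, Pow(2221106, -1)) = Mul(1571213, Rational(1, 2221106)) = Rational(1571213, 2221106)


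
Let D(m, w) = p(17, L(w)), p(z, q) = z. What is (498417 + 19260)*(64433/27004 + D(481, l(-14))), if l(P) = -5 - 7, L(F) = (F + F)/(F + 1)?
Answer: 6302428539/628 ≈ 1.0036e+7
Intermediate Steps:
L(F) = 2*F/(1 + F) (L(F) = (2*F)/(1 + F) = 2*F/(1 + F))
l(P) = -12
D(m, w) = 17
(498417 + 19260)*(64433/27004 + D(481, l(-14))) = (498417 + 19260)*(64433/27004 + 17) = 517677*(64433*(1/27004) + 17) = 517677*(64433/27004 + 17) = 517677*(523501/27004) = 6302428539/628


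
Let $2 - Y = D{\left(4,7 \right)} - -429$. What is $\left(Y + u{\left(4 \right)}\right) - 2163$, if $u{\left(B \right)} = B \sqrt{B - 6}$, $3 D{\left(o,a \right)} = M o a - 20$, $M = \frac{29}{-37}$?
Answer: $- \frac{285938}{111} + 4 i \sqrt{2} \approx -2576.0 + 5.6569 i$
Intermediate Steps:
$M = - \frac{29}{37}$ ($M = 29 \left(- \frac{1}{37}\right) = - \frac{29}{37} \approx -0.78378$)
$D{\left(o,a \right)} = - \frac{20}{3} - \frac{29 a o}{111}$ ($D{\left(o,a \right)} = \frac{- \frac{29 o}{37} a - 20}{3} = \frac{- \frac{29 a o}{37} - 20}{3} = \frac{-20 - \frac{29 a o}{37}}{3} = - \frac{20}{3} - \frac{29 a o}{111}$)
$u{\left(B \right)} = B \sqrt{-6 + B}$
$Y = - \frac{45845}{111}$ ($Y = 2 - \left(\left(- \frac{20}{3} - \frac{203}{111} \cdot 4\right) - -429\right) = 2 - \left(\left(- \frac{20}{3} - \frac{812}{111}\right) + 429\right) = 2 - \left(- \frac{1552}{111} + 429\right) = 2 - \frac{46067}{111} = - \frac{45845}{111} \approx -413.02$)
$\left(Y + u{\left(4 \right)}\right) - 2163 = \left(- \frac{45845}{111} + 4 \sqrt{-6 + 4}\right) - 2163 = \left(- \frac{45845}{111} + 4 \sqrt{-2}\right) - 2163 = \left(- \frac{45845}{111} + 4 i \sqrt{2}\right) - 2163 = - \frac{285938}{111} + 4 i \sqrt{2}$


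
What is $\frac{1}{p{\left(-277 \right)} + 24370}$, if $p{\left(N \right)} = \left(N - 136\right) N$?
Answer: $\frac{1}{138771} \approx 7.2061 \cdot 10^{-6}$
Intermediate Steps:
$p{\left(N \right)} = N \left(-136 + N\right)$ ($p{\left(N \right)} = \left(-136 + N\right) N = N \left(-136 + N\right)$)
$\frac{1}{p{\left(-277 \right)} + 24370} = \frac{1}{- 277 \left(-136 - 277\right) + 24370} = \frac{1}{\left(-277\right) \left(-413\right) + 24370} = \frac{1}{114401 + 24370} = \frac{1}{138771}$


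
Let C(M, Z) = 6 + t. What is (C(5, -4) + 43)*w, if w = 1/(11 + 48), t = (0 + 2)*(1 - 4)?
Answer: 43/59 ≈ 0.72881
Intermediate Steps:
t = -6 (t = 2*(-3) = -6)
C(M, Z) = 0 (C(M, Z) = 6 - 6 = 0)
w = 1/59 ≈ 0.016949
(C(5, -4) + 43)*w = (0 + 43)*(1/59) = 43*(1/59) = 43/59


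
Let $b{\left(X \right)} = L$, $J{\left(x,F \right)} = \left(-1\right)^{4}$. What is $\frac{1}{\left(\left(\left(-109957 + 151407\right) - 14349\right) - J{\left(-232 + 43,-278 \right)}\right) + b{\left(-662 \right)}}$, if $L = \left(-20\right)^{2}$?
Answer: $\frac{1}{27500} \approx 3.6364 \cdot 10^{-5}$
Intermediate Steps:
$J{\left(x,F \right)} = 1$
$L = 400$
$b{\left(X \right)} = 400$
$\frac{1}{\left(\left(\left(-109957 + 151407\right) - 14349\right) - J{\left(-232 + 43,-278 \right)}\right) + b{\left(-662 \right)}} = \frac{1}{\left(\left(\left(-109957 + 151407\right) - 14349\right) - 1\right) + 400} = \frac{1}{\left(\left(41450 - 14349\right) - 1\right) + 400} = \frac{1}{\left(27101 - 1\right) + 400} = \frac{1}{27100 + 400} = \frac{1}{27500}$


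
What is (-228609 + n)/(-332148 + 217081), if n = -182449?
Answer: 411058/115067 ≈ 3.5723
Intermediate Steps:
(-228609 + n)/(-332148 + 217081) = (-228609 - 182449)/(-332148 + 217081) = -411058/(-115067) = -411058*(-1/115067) = 411058/115067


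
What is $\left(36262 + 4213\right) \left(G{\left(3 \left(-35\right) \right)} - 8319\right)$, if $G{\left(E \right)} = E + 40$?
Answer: $-339342400$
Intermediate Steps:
$G{\left(E \right)} = 40 + E$
$\left(36262 + 4213\right) \left(G{\left(3 \left(-35\right) \right)} - 8319\right) = \left(36262 + 4213\right) \left(\left(40 + 3 \left(-35\right)\right) - 8319\right) = 40475 \left(\left(40 - 105\right) - 8319\right) = 40475 \left(-65 - 8319\right) = 40475 \left(-8384\right) = -339342400$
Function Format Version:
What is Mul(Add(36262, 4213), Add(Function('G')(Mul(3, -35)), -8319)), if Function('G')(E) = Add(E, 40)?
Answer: -339342400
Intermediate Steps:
Function('G')(E) = Add(40, E)
Mul(Add(36262, 4213), Add(Function('G')(Mul(3, -35)), -8319)) = Mul(Add(36262, 4213), Add(Add(40, Mul(3, -35)), -8319)) = Mul(40475, Add(Add(40, -105), -8319)) = Mul(40475, Add(-65, -8319)) = Mul(40475, -8384) = -339342400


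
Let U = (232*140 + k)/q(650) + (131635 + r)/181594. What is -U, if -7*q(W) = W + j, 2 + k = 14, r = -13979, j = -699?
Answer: -60216080/12971 ≈ -4642.4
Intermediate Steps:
k = 12 (k = -2 + 14 = 12)
q(W) = 699/7 - W/7 (q(W) = -(W - 699)/7 = -(-699 + W)/7 = 699/7 - W/7)
U = 60216080/12971 (U = (232*140 + 12)/(699/7 - 1/7*650) + (131635 - 13979)/181594 = (32480 + 12)/(699/7 - 650/7) + 117656*(1/181594) = 32492/7 + 8404/12971 = 60216080/12971 ≈ 4642.4)
-U = -1*60216080/12971 = -60216080/12971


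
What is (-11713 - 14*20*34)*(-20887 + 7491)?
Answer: 284437268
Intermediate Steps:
(-11713 - 14*20*34)*(-20887 + 7491) = (-11713 - 280*34)*(-13396) = (-11713 - 9520)*(-13396) = -21233*(-13396) = 284437268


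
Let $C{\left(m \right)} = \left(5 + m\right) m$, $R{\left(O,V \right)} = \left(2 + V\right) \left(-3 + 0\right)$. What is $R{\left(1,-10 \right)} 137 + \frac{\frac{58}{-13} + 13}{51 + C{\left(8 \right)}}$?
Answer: $\frac{6625431}{2015} \approx 3288.1$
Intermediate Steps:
$R{\left(O,V \right)} = -6 - 3 V$ ($R{\left(O,V \right)} = \left(2 + V\right) \left(-3\right) = -6 - 3 V$)
$C{\left(m \right)} = m \left(5 + m\right)$
$R{\left(1,-10 \right)} 137 + \frac{\frac{58}{-13} + 13}{51 + C{\left(8 \right)}} = \left(-6 - -30\right) 137 + \frac{\frac{58}{-13} + 13}{51 + 8 \left(5 + 8\right)} = \left(-6 + 30\right) 137 + \frac{58 \left(- \frac{1}{13}\right) + 13}{51 + 8 \cdot 13} = 24 \cdot 137 + \frac{- \frac{58}{13} + 13}{51 + 104} = 3288 + \frac{111}{13 \cdot 155} = 3288 + \frac{111}{13} \cdot \frac{1}{155} = 3288 + \frac{111}{2015} = \frac{6625431}{2015}$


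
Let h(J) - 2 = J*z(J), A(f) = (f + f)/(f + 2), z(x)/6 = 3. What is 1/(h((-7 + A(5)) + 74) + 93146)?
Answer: 7/660658 ≈ 1.0595e-5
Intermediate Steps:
z(x) = 18 (z(x) = 6*3 = 18)
A(f) = 2*f/(2 + f) (A(f) = (2*f)/(2 + f) = 2*f/(2 + f))
h(J) = 2 + 18*J (h(J) = 2 + J*18 = 2 + 18*J)
1/(h((-7 + A(5)) + 74) + 93146) = 1/((2 + 18*((-7 + 2*5/(2 + 5)) + 74)) + 93146) = 1/((2 + 18*((-7 + 2*5/7) + 74)) + 93146) = 1/((2 + 18*((-7 + 2*5*(1/7)) + 74)) + 93146) = 1/((2 + 18*((-7 + 10/7) + 74)) + 93146) = 1/((2 + 18*(-39/7 + 74)) + 93146) = 1/((2 + 18*(479/7)) + 93146) = 1/((2 + 8622/7) + 93146) = 1/(8636/7 + 93146) = 1/(660658/7) = 7/660658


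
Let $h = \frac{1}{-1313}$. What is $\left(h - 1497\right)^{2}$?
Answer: $\frac{3863433975844}{1723969} \approx 2.241 \cdot 10^{6}$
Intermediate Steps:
$h = - \frac{1}{1313} \approx -0.00076161$
$\left(h - 1497\right)^{2} = \left(- \frac{1}{1313} - 1497\right)^{2} = \left(- \frac{1965562}{1313}\right)^{2} = \frac{3863433975844}{1723969}$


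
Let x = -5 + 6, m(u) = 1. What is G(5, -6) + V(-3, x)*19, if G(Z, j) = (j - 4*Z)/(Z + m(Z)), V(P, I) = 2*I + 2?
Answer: 215/3 ≈ 71.667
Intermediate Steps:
x = 1
V(P, I) = 2 + 2*I
G(Z, j) = (j - 4*Z)/(1 + Z) (G(Z, j) = (j - 4*Z)/(Z + 1) = (j - 4*Z)/(1 + Z))
G(5, -6) + V(-3, x)*19 = (-6 - 4*5)/(1 + 5) + (2 + 2*1)*19 = (-6 - 20)/6 + (2 + 2)*19 = (⅙)*(-26) + 4*19 = -13/3 + 76 = 215/3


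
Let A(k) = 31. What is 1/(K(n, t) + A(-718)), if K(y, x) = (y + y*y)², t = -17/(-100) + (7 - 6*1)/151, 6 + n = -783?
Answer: 1/386550679855 ≈ 2.5870e-12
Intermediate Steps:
n = -789 (n = -6 - 783 = -789)
t = 2667/15100 (t = -17*(-1/100) + (7 - 6)*(1/151) = 17/100 + 1*(1/151) = 17/100 + 1/151 = 2667/15100 ≈ 0.17662)
K(y, x) = (y + y²)²
1/(K(n, t) + A(-718)) = 1/((-789)²*(1 - 789)² + 31) = 1/(622521*(-788)² + 31) = 1/(622521*620944 + 31) = 1/(386550679824 + 31) = 1/386550679855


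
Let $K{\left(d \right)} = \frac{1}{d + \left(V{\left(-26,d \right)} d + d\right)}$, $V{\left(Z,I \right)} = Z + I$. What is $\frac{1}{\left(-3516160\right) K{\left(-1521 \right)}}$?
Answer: $- \frac{469989}{703232} \approx -0.66833$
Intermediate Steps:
$V{\left(Z,I \right)} = I + Z$
$K{\left(d \right)} = \frac{1}{2 d + d \left(-26 + d\right)}$ ($K{\left(d \right)} = \frac{1}{d + \left(\left(d - 26\right) d + d\right)} = \frac{1}{d + \left(\left(-26 + d\right) d + d\right)} = \frac{1}{d + \left(d \left(-26 + d\right) + d\right)} = \frac{1}{d + \left(d + d \left(-26 + d\right)\right)} = \frac{1}{2 d + d \left(-26 + d\right)}$)
$\frac{1}{\left(-3516160\right) K{\left(-1521 \right)}} = \frac{1}{\left(-3516160\right) \frac{1}{\left(-1521\right) \left(-24 - 1521\right)}} = - \frac{1}{3516160 \left(- \frac{1}{1521 \left(-1545\right)}\right)} = - \frac{1}{3516160 \left(\left(- \frac{1}{1521}\right) \left(- \frac{1}{1545}\right)\right)} = - \frac{\frac{1}{\frac{1}{2349945}}}{3516160} = \left(- \frac{1}{3516160}\right) 2349945 = - \frac{469989}{703232}$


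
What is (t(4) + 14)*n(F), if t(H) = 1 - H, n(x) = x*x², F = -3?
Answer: -297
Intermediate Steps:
n(x) = x³
(t(4) + 14)*n(F) = ((1 - 1*4) + 14)*(-3)³ = ((1 - 4) + 14)*(-27) = (-3 + 14)*(-27) = 11*(-27) = -297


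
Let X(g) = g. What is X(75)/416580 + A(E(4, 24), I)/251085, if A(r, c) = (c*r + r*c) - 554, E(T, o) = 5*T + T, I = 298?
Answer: 76624085/1394626524 ≈ 0.054942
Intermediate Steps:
E(T, o) = 6*T
A(r, c) = -554 + 2*c*r (A(r, c) = (c*r + c*r) - 554 = 2*c*r - 554 = -554 + 2*c*r)
X(75)/416580 + A(E(4, 24), I)/251085 = 75/416580 + (-554 + 2*298*(6*4))/251085 = 75*(1/416580) + (-554 + 2*298*24)*(1/251085) = 5/27772 + (-554 + 14304)*(1/251085) = 5/27772 + 13750*(1/251085) = 5/27772 + 2750/50217 = 76624085/1394626524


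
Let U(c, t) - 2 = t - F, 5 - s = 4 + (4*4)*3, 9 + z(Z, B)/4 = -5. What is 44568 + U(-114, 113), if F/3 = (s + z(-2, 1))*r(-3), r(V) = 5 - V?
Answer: 47155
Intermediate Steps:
z(Z, B) = -56 (z(Z, B) = -36 + 4*(-5) = -36 - 20 = -56)
s = -47 (s = 5 - (4 + (4*4)*3) = 5 - (4 + 16*3) = 5 - (4 + 48) = 5 - 1*52 = 5 - 52 = -47)
F = -2472 (F = 3*((-47 - 56)*(5 - 1*(-3))) = 3*(-103*(5 + 3)) = 3*(-103*8) = 3*(-824) = -2472)
U(c, t) = 2474 + t (U(c, t) = 2 + (t - 1*(-2472)) = 2 + (t + 2472) = 2 + (2472 + t) = 2474 + t)
44568 + U(-114, 113) = 44568 + (2474 + 113) = 44568 + 2587 = 47155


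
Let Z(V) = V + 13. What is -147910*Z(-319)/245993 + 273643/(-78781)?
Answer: 3498350036761/19379574533 ≈ 180.52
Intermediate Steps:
Z(V) = 13 + V
-147910*Z(-319)/245993 + 273643/(-78781) = -147910/(245993/(13 - 319)) + 273643/(-78781) = -147910/(245993/(-306)) + 273643*(-1/78781) = -147910/(245993*(-1/306)) - 273643/78781 = -147910/(-245993/306) - 273643/78781 = -147910*(-306/245993) - 273643/78781 = 45260460/245993 - 273643/78781 = 3498350036761/19379574533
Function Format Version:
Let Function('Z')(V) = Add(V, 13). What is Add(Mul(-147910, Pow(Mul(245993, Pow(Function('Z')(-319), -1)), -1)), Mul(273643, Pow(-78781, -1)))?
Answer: Rational(3498350036761, 19379574533) ≈ 180.52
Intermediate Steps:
Function('Z')(V) = Add(13, V)
Add(Mul(-147910, Pow(Mul(245993, Pow(Function('Z')(-319), -1)), -1)), Mul(273643, Pow(-78781, -1))) = Add(Mul(-147910, Pow(Mul(245993, Pow(Add(13, -319), -1)), -1)), Mul(273643, Pow(-78781, -1))) = Add(Mul(-147910, Pow(Mul(245993, Pow(-306, -1)), -1)), Mul(273643, Rational(-1, 78781))) = Add(Mul(-147910, Pow(Mul(245993, Rational(-1, 306)), -1)), Rational(-273643, 78781)) = Add(Mul(-147910, Pow(Rational(-245993, 306), -1)), Rational(-273643, 78781)) = Add(Mul(-147910, Rational(-306, 245993)), Rational(-273643, 78781)) = Add(Rational(45260460, 245993), Rational(-273643, 78781)) = Rational(3498350036761, 19379574533)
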